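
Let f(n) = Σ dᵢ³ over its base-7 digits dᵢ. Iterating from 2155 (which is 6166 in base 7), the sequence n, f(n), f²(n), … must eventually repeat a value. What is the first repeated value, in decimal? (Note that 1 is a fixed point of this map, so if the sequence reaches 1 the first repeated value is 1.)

1

2155 = (6,1,6,6)_7 → 6³ + 1³ + 6³ + 6³ = 649
649 = (1,6,1,5)_7 → 1³ + 6³ + 1³ + 5³ = 343
343 = (1,0,0,0)_7 → 1³ + 0³ + 0³ + 0³ = 1  — reached the fixed point 1.
1 → 1, so 1 is the first repeated value.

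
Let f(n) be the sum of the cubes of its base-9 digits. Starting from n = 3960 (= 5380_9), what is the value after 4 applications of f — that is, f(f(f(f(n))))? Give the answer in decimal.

3960 = (5,3,8,0)_9 → 5³ + 3³ + 8³ + 0³ = 664
664 = (8,1,7)_9 → 8³ + 1³ + 7³ = 856
856 = (1,1,5,1)_9 → 1³ + 1³ + 5³ + 1³ = 128
128 = (1,5,2)_9 → 1³ + 5³ + 2³ = 134

134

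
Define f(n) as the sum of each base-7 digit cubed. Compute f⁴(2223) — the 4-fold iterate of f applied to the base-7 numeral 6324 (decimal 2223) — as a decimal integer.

2223 = (6,3,2,4)_7 → 6³ + 3³ + 2³ + 4³ = 216 + 27 + 8 + 64 = 315
315 = (6,3,0)_7 → 6³ + 3³ + 0³ = 216 + 27 + 0 = 243
243 = (4,6,5)_7 → 4³ + 6³ + 5³ = 64 + 216 + 125 = 405
405 = (1,1,1,6)_7 → 1³ + 1³ + 1³ + 6³ = 1 + 1 + 1 + 216 = 219

219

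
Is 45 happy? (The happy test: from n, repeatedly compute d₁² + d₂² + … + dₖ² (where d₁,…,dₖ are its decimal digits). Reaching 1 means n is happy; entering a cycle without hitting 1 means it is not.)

not happy

45 → 4² + 5² = 41
41 → 4² + 1² = 17
17 → 1² + 7² = 50
50 → 5² + 0² = 25
25 → 2² + 5² = 29
29 → 2² + 9² = 85
85 → 8² + 5² = 89
89 → 8² + 9² = 145
145 → 1² + 4² + 5² = 42
42 → 4² + 2² = 20
20 → 2² + 0² = 4
4 → 4² = 16
16 → 1² + 6² = 37
37 → 3² + 7² = 58
58 → 5² + 8² = 89  — 89 already seen; the sequence cycles without reaching 1.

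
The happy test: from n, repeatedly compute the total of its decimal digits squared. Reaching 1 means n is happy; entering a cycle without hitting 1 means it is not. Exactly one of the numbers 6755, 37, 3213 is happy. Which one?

6755: 6755 → 135 → 35 → 34 → 25 → 29 → 85 → 89 → 145 → 42 → 20 → 4 → 16 → 37 → 58 → 89  — repeats 89 (not happy)
37: 37 → 58 → 89 → 145 → 42 → 20 → 4 → 16 → 37  — repeats 37 (not happy)
3213: 3213 → 23 → 13 → 10 → 1  — reaches 1 (happy)

3213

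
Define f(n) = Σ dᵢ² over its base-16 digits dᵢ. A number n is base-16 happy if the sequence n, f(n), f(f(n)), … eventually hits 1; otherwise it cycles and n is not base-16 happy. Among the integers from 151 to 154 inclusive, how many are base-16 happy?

151: 151 → 130 → 68 → 32 → 4 → 16 → 1  (reaches 1)
152: 152 → 145 → 82 → 29 → 170 → 200 → 208 → 169 → 181 → 146 → 85 → 50 → 13 → 169  (repeats 169)
153: 153 → 162 → 104 → 100 → 52 → 25 → 82 → 29 → 170 → 200 → 208 → 169 → 181 → 146 → 85 → 50 → 13 → 169  (repeats 169)
154: 154 → 181 → 146 → 85 → 50 → 13 → 169 → 181  (repeats 181)
base-16 happy: 151

1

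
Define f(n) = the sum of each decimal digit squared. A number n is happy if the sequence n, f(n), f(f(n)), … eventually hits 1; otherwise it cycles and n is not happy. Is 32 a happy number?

32 → 13
13 → 10
10 → 1  — reached 1.

happy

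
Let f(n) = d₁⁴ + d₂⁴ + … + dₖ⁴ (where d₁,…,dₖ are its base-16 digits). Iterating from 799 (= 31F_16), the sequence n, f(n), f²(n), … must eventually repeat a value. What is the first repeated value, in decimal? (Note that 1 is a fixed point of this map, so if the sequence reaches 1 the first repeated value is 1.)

799 = (3,1,15)_16 → 3⁴ + 1⁴ + 15⁴ = 81 + 1 + 50625 = 50707
50707 = (12,6,1,3)_16 → 12⁴ + 6⁴ + 1⁴ + 3⁴ = 20736 + 1296 + 1 + 81 = 22114
22114 = (5,6,6,2)_16 → 5⁴ + 6⁴ + 6⁴ + 2⁴ = 625 + 1296 + 1296 + 16 = 3233
3233 = (12,10,1)_16 → 12⁴ + 10⁴ + 1⁴ = 20736 + 10000 + 1 = 30737
30737 = (7,8,1,1)_16 → 7⁴ + 8⁴ + 1⁴ + 1⁴ = 2401 + 4096 + 1 + 1 = 6499
6499 = (1,9,6,3)_16 → 1⁴ + 9⁴ + 6⁴ + 3⁴ = 1 + 6561 + 1296 + 81 = 7939
7939 = (1,15,0,3)_16 → 1⁴ + 15⁴ + 0⁴ + 3⁴ = 1 + 50625 + 0 + 81 = 50707  — 50707 already appeared earlier.

50707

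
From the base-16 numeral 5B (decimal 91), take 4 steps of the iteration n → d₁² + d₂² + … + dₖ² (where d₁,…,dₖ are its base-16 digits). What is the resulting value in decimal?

13

91 = (5,11)_16 → 146
146 = (9,2)_16 → 85
85 = (5,5)_16 → 50
50 = (3,2)_16 → 13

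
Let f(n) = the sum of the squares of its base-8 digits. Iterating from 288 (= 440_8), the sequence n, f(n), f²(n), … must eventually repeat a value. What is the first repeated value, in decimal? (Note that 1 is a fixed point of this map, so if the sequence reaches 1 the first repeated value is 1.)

16

288 = (4,4,0)_8 → 4² + 4² + 0² = 16 + 16 + 0 = 32
32 = (4,0)_8 → 4² + 0² = 16 + 0 = 16
16 = (2,0)_8 → 2² + 0² = 4 + 0 = 4
4 = (4)_8 → 4² = 16  — 16 already appeared earlier.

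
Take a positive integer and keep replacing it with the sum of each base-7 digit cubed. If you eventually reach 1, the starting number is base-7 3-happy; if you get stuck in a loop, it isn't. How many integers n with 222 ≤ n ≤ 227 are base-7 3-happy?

1

222: 222 → 216 → 288 → 342 → 648 → 282 → 258 → 342  — not base-7 3-happy
223: 223 → 307 → 433 → 343 → 1  — base-7 3-happy
224: 224 → 128 → 80 → 92 → 218 → 92  — not base-7 3-happy
225: 225 → 129 → 99 → 9 → 9  — not base-7 3-happy
226: 226 → 136 → 160 → 244 → 496 → 244  — not base-7 3-happy
227: 227 → 155 → 29 → 65 → 17 → 35 → 125 → 251 → 341 → 557 → 137 → 197 → 65  — not base-7 3-happy
base-7 3-happy: 223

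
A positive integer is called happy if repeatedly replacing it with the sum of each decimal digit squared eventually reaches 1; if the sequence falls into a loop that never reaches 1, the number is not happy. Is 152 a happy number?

152 → 1² + 5² + 2² = 30
30 → 3² + 0² = 9
9 → 9² = 81
81 → 8² + 1² = 65
65 → 6² + 5² = 61
61 → 6² + 1² = 37
37 → 3² + 7² = 58
58 → 5² + 8² = 89
89 → 8² + 9² = 145
145 → 1² + 4² + 5² = 42
42 → 4² + 2² = 20
20 → 2² + 0² = 4
4 → 4² = 16
16 → 1² + 6² = 37  — 37 already seen; the sequence cycles without reaching 1.

not happy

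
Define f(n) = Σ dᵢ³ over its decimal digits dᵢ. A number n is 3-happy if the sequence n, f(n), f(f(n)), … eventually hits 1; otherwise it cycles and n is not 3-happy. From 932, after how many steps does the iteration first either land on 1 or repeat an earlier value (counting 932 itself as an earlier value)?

9

932 → 9³ + 3³ + 2³ = 764
764 → 7³ + 6³ + 4³ = 623
623 → 6³ + 2³ + 3³ = 251
251 → 2³ + 5³ + 1³ = 134
134 → 1³ + 3³ + 4³ = 92
92 → 9³ + 2³ = 737
737 → 7³ + 3³ + 7³ = 713
713 → 7³ + 1³ + 3³ = 371
371 → 3³ + 7³ + 1³ = 371  — 371 repeats.
That took 9 steps.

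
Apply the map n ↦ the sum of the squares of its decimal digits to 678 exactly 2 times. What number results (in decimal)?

678 → 6² + 7² + 8² = 149
149 → 1² + 4² + 9² = 98

98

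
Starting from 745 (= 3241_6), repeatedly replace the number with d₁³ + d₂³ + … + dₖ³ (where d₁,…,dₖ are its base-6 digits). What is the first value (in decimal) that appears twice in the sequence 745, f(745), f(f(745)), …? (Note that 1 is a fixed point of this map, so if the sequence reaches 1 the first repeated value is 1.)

190

745 = (3,2,4,1)_6 → 3³ + 2³ + 4³ + 1³ = 27 + 8 + 64 + 1 = 100
100 = (2,4,4)_6 → 2³ + 4³ + 4³ = 8 + 64 + 64 = 136
136 = (3,4,4)_6 → 3³ + 4³ + 4³ = 27 + 64 + 64 = 155
155 = (4,1,5)_6 → 4³ + 1³ + 5³ = 64 + 1 + 125 = 190
190 = (5,1,4)_6 → 5³ + 1³ + 4³ = 125 + 1 + 64 = 190  — 190 already appeared earlier.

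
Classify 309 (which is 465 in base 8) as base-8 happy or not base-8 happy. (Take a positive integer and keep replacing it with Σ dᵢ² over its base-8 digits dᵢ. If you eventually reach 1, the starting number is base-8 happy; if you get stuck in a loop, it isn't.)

309 = (4,6,5)_8 → 4² + 6² + 5² = 16 + 36 + 25 = 77
77 = (1,1,5)_8 → 1² + 1² + 5² = 1 + 1 + 25 = 27
27 = (3,3)_8 → 3² + 3² = 9 + 9 = 18
18 = (2,2)_8 → 2² + 2² = 4 + 4 = 8
8 = (1,0)_8 → 1² + 0² = 1 + 0 = 1  — reached 1.

base-8 happy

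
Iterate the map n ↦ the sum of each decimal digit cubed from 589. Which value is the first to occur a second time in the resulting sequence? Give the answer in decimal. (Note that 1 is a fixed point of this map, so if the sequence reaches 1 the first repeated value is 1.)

133

589 → 5³ + 8³ + 9³ = 1366
1366 → 1³ + 3³ + 6³ + 6³ = 460
460 → 4³ + 6³ + 0³ = 280
280 → 2³ + 8³ + 0³ = 520
520 → 5³ + 2³ + 0³ = 133
133 → 1³ + 3³ + 3³ = 55
55 → 5³ + 5³ = 250
250 → 2³ + 5³ + 0³ = 133  — 133 already appeared earlier.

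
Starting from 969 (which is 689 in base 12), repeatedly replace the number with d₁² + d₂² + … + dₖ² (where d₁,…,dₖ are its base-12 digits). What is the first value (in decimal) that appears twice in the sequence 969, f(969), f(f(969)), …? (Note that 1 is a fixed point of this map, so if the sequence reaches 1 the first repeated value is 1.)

25

969 = (6,8,9)_12 → 6² + 8² + 9² = 36 + 64 + 81 = 181
181 = (1,3,1)_12 → 1² + 3² + 1² = 1 + 9 + 1 = 11
11 = (11)_12 → 11² = 121
121 = (10,1)_12 → 10² + 1² = 100 + 1 = 101
101 = (8,5)_12 → 8² + 5² = 64 + 25 = 89
89 = (7,5)_12 → 7² + 5² = 49 + 25 = 74
74 = (6,2)_12 → 6² + 2² = 36 + 4 = 40
40 = (3,4)_12 → 3² + 4² = 9 + 16 = 25
25 = (2,1)_12 → 2² + 1² = 4 + 1 = 5
5 = (5)_12 → 5² = 25  — 25 already appeared earlier.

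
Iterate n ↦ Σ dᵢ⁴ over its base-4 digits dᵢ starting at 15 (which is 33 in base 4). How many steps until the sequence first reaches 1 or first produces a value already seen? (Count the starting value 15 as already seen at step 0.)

15 = (3,3)_4 → 162
162 = (2,2,0,2)_4 → 48
48 = (3,0,0)_4 → 81
81 = (1,1,0,1)_4 → 3
3 = (3)_4 → 81  — 81 repeats.
That took 5 steps.

5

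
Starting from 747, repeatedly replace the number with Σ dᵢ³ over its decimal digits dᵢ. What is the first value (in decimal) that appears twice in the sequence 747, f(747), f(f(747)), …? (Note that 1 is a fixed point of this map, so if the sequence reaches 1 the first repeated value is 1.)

153

747 → 7³ + 4³ + 7³ = 750
750 → 7³ + 5³ + 0³ = 468
468 → 4³ + 6³ + 8³ = 792
792 → 7³ + 9³ + 2³ = 1080
1080 → 1³ + 0³ + 8³ + 0³ = 513
513 → 5³ + 1³ + 3³ = 153
153 → 1³ + 5³ + 3³ = 153  — 153 already appeared earlier.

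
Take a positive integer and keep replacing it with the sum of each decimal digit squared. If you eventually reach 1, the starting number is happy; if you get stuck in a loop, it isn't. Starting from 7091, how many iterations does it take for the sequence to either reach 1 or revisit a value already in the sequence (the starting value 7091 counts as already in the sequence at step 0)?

7091 → 7² + 0² + 9² + 1² = 49 + 0 + 81 + 1 = 131
131 → 1² + 3² + 1² = 1 + 9 + 1 = 11
11 → 1² + 1² = 1 + 1 = 2
2 → 2² = 4
4 → 4² = 16
16 → 1² + 6² = 1 + 36 = 37
37 → 3² + 7² = 9 + 49 = 58
58 → 5² + 8² = 25 + 64 = 89
89 → 8² + 9² = 64 + 81 = 145
145 → 1² + 4² + 5² = 1 + 16 + 25 = 42
42 → 4² + 2² = 16 + 4 = 20
20 → 2² + 0² = 4 + 0 = 4  — 4 repeats.
That took 12 steps.

12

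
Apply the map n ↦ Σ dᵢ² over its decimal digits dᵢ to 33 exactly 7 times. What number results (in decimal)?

33 → 3² + 3² = 18
18 → 1² + 8² = 65
65 → 6² + 5² = 61
61 → 6² + 1² = 37
37 → 3² + 7² = 58
58 → 5² + 8² = 89
89 → 8² + 9² = 145

145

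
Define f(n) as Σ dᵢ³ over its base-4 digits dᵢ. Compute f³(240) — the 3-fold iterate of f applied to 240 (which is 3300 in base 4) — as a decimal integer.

240 = (3,3,0,0)_4 → 3³ + 3³ + 0³ + 0³ = 54
54 = (3,1,2)_4 → 3³ + 1³ + 2³ = 36
36 = (2,1,0)_4 → 2³ + 1³ + 0³ = 9

9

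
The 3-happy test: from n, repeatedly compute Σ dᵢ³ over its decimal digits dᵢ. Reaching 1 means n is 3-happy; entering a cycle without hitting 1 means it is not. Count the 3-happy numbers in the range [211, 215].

1

211: 211 → 10 → 1  — 3-happy
212: 212 → 17 → 344 → 155 → 251 → 134 → 92 → 737 → 713 → 371 → 371  — not 3-happy
213: 213 → 36 → 243 → 99 → 1458 → 702 → 351 → 153 → 153  — not 3-happy
214: 214 → 73 → 370 → 370  — not 3-happy
215: 215 → 134 → 92 → 737 → 713 → 371 → 371  — not 3-happy
3-happy: 211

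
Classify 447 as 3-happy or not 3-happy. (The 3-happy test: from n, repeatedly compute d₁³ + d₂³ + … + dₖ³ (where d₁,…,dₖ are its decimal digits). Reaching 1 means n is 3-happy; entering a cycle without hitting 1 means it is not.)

not 3-happy

447 → 4³ + 4³ + 7³ = 471
471 → 4³ + 7³ + 1³ = 408
408 → 4³ + 0³ + 8³ = 576
576 → 5³ + 7³ + 6³ = 684
684 → 6³ + 8³ + 4³ = 792
792 → 7³ + 9³ + 2³ = 1080
1080 → 1³ + 0³ + 8³ + 0³ = 513
513 → 5³ + 1³ + 3³ = 153
153 → 1³ + 5³ + 3³ = 153  — 153 already seen; the sequence cycles without reaching 1.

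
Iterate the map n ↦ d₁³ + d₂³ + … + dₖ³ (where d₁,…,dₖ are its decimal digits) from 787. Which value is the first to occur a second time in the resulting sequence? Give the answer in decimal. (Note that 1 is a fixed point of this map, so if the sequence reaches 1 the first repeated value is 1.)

1

787 → 7³ + 8³ + 7³ = 1198
1198 → 1³ + 1³ + 9³ + 8³ = 1243
1243 → 1³ + 2³ + 4³ + 3³ = 100
100 → 1³ + 0³ + 0³ = 1  — reached the fixed point 1.
1 → 1, so 1 is the first repeated value.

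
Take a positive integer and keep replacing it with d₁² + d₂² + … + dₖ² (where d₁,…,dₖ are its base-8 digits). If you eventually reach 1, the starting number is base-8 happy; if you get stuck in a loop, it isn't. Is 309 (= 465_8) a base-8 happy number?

base-8 happy

309 = (4,6,5)_8 → 4² + 6² + 5² = 77
77 = (1,1,5)_8 → 1² + 1² + 5² = 27
27 = (3,3)_8 → 3² + 3² = 18
18 = (2,2)_8 → 2² + 2² = 8
8 = (1,0)_8 → 1² + 0² = 1  — reached 1.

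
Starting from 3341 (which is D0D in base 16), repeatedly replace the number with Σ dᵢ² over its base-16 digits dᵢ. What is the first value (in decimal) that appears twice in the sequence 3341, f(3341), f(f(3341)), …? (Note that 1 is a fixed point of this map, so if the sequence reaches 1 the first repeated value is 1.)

169

3341 = (13,0,13)_16 → 13² + 0² + 13² = 338
338 = (1,5,2)_16 → 1² + 5² + 2² = 30
30 = (1,14)_16 → 1² + 14² = 197
197 = (12,5)_16 → 12² + 5² = 169
169 = (10,9)_16 → 10² + 9² = 181
181 = (11,5)_16 → 11² + 5² = 146
146 = (9,2)_16 → 9² + 2² = 85
85 = (5,5)_16 → 5² + 5² = 50
50 = (3,2)_16 → 3² + 2² = 13
13 = (13)_16 → 13² = 169  — 169 already appeared earlier.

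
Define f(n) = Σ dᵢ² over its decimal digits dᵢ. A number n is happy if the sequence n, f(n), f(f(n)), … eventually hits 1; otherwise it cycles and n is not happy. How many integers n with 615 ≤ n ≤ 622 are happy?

615: 615 → 62 → 40 → 16 → 37 → 58 → 89 → 145 → 42 → 20 → 4 → 16  (repeats 16)
616: 616 → 73 → 58 → 89 → 145 → 42 → 20 → 4 → 16 → 37 → 58  (repeats 58)
617: 617 → 86 → 100 → 1  (reaches 1)
618: 618 → 101 → 2 → 4 → 16 → 37 → 58 → 89 → 145 → 42 → 20 → 4  (repeats 4)
619: 619 → 118 → 66 → 72 → 53 → 34 → 25 → 29 → 85 → 89 → 145 → 42 → 20 → 4 → 16 → 37 → 58 → 89  (repeats 89)
620: 620 → 40 → 16 → 37 → 58 → 89 → 145 → 42 → 20 → 4 → 16  (repeats 16)
621: 621 → 41 → 17 → 50 → 25 → 29 → 85 → 89 → 145 → 42 → 20 → 4 → 16 → 37 → 58 → 89  (repeats 89)
622: 622 → 44 → 32 → 13 → 10 → 1  (reaches 1)
happy: 617, 622

2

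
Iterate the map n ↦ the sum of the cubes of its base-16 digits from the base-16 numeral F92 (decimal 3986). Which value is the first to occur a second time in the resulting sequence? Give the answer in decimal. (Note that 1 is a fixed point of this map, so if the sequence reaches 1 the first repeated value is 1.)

3986 = (15,9,2)_16 → 15³ + 9³ + 2³ = 4112
4112 = (1,0,1,0)_16 → 1³ + 0³ + 1³ + 0³ = 2
2 = (2)_16 → 2³ = 8
8 = (8)_16 → 8³ = 512
512 = (2,0,0)_16 → 2³ + 0³ + 0³ = 8  — 8 already appeared earlier.

8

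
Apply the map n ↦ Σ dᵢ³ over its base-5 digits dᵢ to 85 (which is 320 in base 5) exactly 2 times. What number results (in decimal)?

85 = (3,2,0)_5 → 3³ + 2³ + 0³ = 27 + 8 + 0 = 35
35 = (1,2,0)_5 → 1³ + 2³ + 0³ = 1 + 8 + 0 = 9

9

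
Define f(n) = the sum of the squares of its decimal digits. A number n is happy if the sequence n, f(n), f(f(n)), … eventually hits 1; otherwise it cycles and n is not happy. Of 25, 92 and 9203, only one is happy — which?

9203

25: 25 → 29 → 85 → 89 → 145 → 42 → 20 → 4 → 16 → 37 → 58 → 89  — repeats 89 (not happy)
92: 92 → 85 → 89 → 145 → 42 → 20 → 4 → 16 → 37 → 58 → 89  — repeats 89 (not happy)
9203: 9203 → 94 → 97 → 130 → 10 → 1  — reaches 1 (happy)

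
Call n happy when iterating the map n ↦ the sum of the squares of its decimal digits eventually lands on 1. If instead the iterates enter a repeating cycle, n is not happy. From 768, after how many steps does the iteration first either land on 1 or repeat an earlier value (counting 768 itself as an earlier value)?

768 → 149
149 → 98
98 → 145
145 → 42
42 → 20
20 → 4
4 → 16
16 → 37
37 → 58
58 → 89
89 → 145  — 145 repeats.
That took 11 steps.

11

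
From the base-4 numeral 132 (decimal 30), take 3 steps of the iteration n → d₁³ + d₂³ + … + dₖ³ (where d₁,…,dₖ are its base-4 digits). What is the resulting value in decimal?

9

30 = (1,3,2)_4 → 1³ + 3³ + 2³ = 36
36 = (2,1,0)_4 → 2³ + 1³ + 0³ = 9
9 = (2,1)_4 → 2³ + 1³ = 9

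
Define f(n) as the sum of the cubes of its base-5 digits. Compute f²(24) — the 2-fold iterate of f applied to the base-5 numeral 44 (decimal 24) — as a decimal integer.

24 = (4,4)_5 → 4³ + 4³ = 128
128 = (1,0,0,3)_5 → 1³ + 0³ + 0³ + 3³ = 28

28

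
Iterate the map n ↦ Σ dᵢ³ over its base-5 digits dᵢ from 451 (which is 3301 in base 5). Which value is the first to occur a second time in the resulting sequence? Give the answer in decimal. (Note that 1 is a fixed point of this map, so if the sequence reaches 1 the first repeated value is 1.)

9

451 = (3,3,0,1)_5 → 3³ + 3³ + 0³ + 1³ = 27 + 27 + 0 + 1 = 55
55 = (2,1,0)_5 → 2³ + 1³ + 0³ = 8 + 1 + 0 = 9
9 = (1,4)_5 → 1³ + 4³ = 1 + 64 = 65
65 = (2,3,0)_5 → 2³ + 3³ + 0³ = 8 + 27 + 0 = 35
35 = (1,2,0)_5 → 1³ + 2³ + 0³ = 1 + 8 + 0 = 9  — 9 already appeared earlier.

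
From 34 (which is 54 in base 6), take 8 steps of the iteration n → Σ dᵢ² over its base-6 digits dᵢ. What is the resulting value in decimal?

29

34 = (5,4)_6 → 5² + 4² = 25 + 16 = 41
41 = (1,0,5)_6 → 1² + 0² + 5² = 1 + 0 + 25 = 26
26 = (4,2)_6 → 4² + 2² = 16 + 4 = 20
20 = (3,2)_6 → 3² + 2² = 9 + 4 = 13
13 = (2,1)_6 → 2² + 1² = 4 + 1 = 5
5 = (5)_6 → 5² = 25
25 = (4,1)_6 → 4² + 1² = 16 + 1 = 17
17 = (2,5)_6 → 2² + 5² = 4 + 25 = 29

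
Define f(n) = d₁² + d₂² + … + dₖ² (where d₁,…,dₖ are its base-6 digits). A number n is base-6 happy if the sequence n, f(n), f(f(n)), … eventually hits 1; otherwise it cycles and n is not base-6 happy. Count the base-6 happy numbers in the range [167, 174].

1

167: 167 → 50 → 9 → 10 → 17 → 29 → 41 → 26 → 20 → 13 → 5 → 25 → 17  (repeats 17)
168: 168 → 32 → 29 → 41 → 26 → 20 → 13 → 5 → 25 → 17 → 29  (repeats 29)
169: 169 → 33 → 34 → 41 → 26 → 20 → 13 → 5 → 25 → 17 → 29 → 41  (repeats 41)
170: 170 → 36 → 1  (reaches 1)
171: 171 → 41 → 26 → 20 → 13 → 5 → 25 → 17 → 29 → 41  (repeats 41)
172: 172 → 48 → 5 → 25 → 17 → 29 → 41 → 26 → 20 → 13 → 5  (repeats 5)
173: 173 → 57 → 19 → 10 → 17 → 29 → 41 → 26 → 20 → 13 → 5 → 25 → 17  (repeats 17)
174: 174 → 41 → 26 → 20 → 13 → 5 → 25 → 17 → 29 → 41  (repeats 41)
base-6 happy: 170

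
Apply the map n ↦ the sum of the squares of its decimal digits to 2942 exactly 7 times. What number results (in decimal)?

2942 → 2² + 9² + 4² + 2² = 4 + 81 + 16 + 4 = 105
105 → 1² + 0² + 5² = 1 + 0 + 25 = 26
26 → 2² + 6² = 4 + 36 = 40
40 → 4² + 0² = 16 + 0 = 16
16 → 1² + 6² = 1 + 36 = 37
37 → 3² + 7² = 9 + 49 = 58
58 → 5² + 8² = 25 + 64 = 89

89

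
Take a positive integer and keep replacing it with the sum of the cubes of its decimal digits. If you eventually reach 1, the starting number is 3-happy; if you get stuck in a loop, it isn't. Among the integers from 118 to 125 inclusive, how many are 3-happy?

1

118: 118 → 514 → 190 → 730 → 370 → 370  — not 3-happy
119: 119 → 731 → 371 → 371  — not 3-happy
120: 120 → 9 → 729 → 1080 → 513 → 153 → 153  — not 3-happy
121: 121 → 10 → 1  — 3-happy
122: 122 → 17 → 344 → 155 → 251 → 134 → 92 → 737 → 713 → 371 → 371  — not 3-happy
123: 123 → 36 → 243 → 99 → 1458 → 702 → 351 → 153 → 153  — not 3-happy
124: 124 → 73 → 370 → 370  — not 3-happy
125: 125 → 134 → 92 → 737 → 713 → 371 → 371  — not 3-happy
3-happy: 121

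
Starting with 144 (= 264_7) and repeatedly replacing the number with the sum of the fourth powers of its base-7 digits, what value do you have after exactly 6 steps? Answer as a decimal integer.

708

144 = (2,6,4)_7 → 2⁴ + 6⁴ + 4⁴ = 1568
1568 = (4,4,0,0)_7 → 4⁴ + 4⁴ + 0⁴ + 0⁴ = 512
512 = (1,3,3,1)_7 → 1⁴ + 3⁴ + 3⁴ + 1⁴ = 164
164 = (3,2,3)_7 → 3⁴ + 2⁴ + 3⁴ = 178
178 = (3,4,3)_7 → 3⁴ + 4⁴ + 3⁴ = 418
418 = (1,1,3,5)_7 → 1⁴ + 1⁴ + 3⁴ + 5⁴ = 708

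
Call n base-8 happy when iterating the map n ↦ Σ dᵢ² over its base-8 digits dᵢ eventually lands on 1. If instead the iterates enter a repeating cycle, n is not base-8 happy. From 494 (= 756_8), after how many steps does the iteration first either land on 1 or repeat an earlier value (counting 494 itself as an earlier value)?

494 = (7,5,6)_8 → 7² + 5² + 6² = 110
110 = (1,5,6)_8 → 1² + 5² + 6² = 62
62 = (7,6)_8 → 7² + 6² = 85
85 = (1,2,5)_8 → 1² + 2² + 5² = 30
30 = (3,6)_8 → 3² + 6² = 45
45 = (5,5)_8 → 5² + 5² = 50
50 = (6,2)_8 → 6² + 2² = 40
40 = (5,0)_8 → 5² + 0² = 25
25 = (3,1)_8 → 3² + 1² = 10
10 = (1,2)_8 → 1² + 2² = 5
5 = (5)_8 → 5² = 25  — 25 repeats.
That took 11 steps.

11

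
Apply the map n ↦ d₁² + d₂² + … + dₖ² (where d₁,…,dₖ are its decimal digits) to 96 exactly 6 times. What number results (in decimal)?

37

96 → 9² + 6² = 117
117 → 1² + 1² + 7² = 51
51 → 5² + 1² = 26
26 → 2² + 6² = 40
40 → 4² + 0² = 16
16 → 1² + 6² = 37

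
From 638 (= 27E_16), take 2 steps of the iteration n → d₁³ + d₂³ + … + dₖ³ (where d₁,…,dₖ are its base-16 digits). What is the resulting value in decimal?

2072

638 = (2,7,14)_16 → 2³ + 7³ + 14³ = 3095
3095 = (12,1,7)_16 → 12³ + 1³ + 7³ = 2072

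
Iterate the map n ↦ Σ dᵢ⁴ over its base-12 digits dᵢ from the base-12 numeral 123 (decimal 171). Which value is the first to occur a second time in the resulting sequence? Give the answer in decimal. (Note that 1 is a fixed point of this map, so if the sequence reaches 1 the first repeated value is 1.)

20016

171 = (1,2,3)_12 → 98
98 = (8,2)_12 → 4112
4112 = (2,4,6,8)_12 → 5664
5664 = (3,3,4,0)_12 → 418
418 = (2,10,10)_12 → 20016
20016 = (11,7,0,0)_12 → 17042
17042 = (9,10,4,2)_12 → 16833
16833 = (9,8,10,9)_12 → 27218
27218 = (1,3,9,0,2)_12 → 6659
6659 = (3,10,2,11)_12 → 24738
24738 = (1,2,3,9,6)_12 → 7955
7955 = (4,7,2,11)_12 → 17314
17314 = (10,0,2,10)_12 → 20016  — 20016 already appeared earlier.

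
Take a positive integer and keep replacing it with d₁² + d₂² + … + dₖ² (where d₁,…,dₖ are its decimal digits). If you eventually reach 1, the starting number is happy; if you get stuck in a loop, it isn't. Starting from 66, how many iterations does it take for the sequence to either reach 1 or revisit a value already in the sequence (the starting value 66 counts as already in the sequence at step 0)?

66 → 72
72 → 53
53 → 34
34 → 25
25 → 29
29 → 85
85 → 89
89 → 145
145 → 42
42 → 20
20 → 4
4 → 16
16 → 37
37 → 58
58 → 89  — 89 repeats.
That took 15 steps.

15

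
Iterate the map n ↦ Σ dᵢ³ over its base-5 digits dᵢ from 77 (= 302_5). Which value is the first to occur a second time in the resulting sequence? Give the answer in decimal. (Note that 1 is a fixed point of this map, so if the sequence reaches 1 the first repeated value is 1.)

35

77 = (3,0,2)_5 → 35
35 = (1,2,0)_5 → 9
9 = (1,4)_5 → 65
65 = (2,3,0)_5 → 35  — 35 already appeared earlier.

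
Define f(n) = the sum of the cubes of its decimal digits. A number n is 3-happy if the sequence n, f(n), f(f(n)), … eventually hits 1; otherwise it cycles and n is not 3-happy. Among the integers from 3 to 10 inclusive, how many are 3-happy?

3: 3 → 27 → 351 → 153 → 153  — not 3-happy
4: 4 → 64 → 280 → 520 → 133 → 55 → 250 → 133  — not 3-happy
5: 5 → 125 → 134 → 92 → 737 → 713 → 371 → 371  — not 3-happy
6: 6 → 216 → 225 → 141 → 66 → 432 → 99 → 1458 → 702 → 351 → 153 → 153  — not 3-happy
7: 7 → 343 → 118 → 514 → 190 → 730 → 370 → 370  — not 3-happy
8: 8 → 512 → 134 → 92 → 737 → 713 → 371 → 371  — not 3-happy
9: 9 → 729 → 1080 → 513 → 153 → 153  — not 3-happy
10: 10 → 1  — 3-happy
3-happy: 10

1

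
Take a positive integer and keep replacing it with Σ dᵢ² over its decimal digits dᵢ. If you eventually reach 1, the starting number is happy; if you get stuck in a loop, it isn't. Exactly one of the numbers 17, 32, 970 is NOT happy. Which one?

17

17: 17 → 50 → 25 → 29 → 85 → 89 → 145 → 42 → 20 → 4 → 16 → 37 → 58 → 89  — repeats 89 (not happy)
32: 32 → 13 → 10 → 1  — reaches 1 (happy)
970: 970 → 130 → 10 → 1  — reaches 1 (happy)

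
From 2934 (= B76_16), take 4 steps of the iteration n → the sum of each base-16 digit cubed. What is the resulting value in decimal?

2934 = (11,7,6)_16 → 11³ + 7³ + 6³ = 1890
1890 = (7,6,2)_16 → 7³ + 6³ + 2³ = 567
567 = (2,3,7)_16 → 2³ + 3³ + 7³ = 378
378 = (1,7,10)_16 → 1³ + 7³ + 10³ = 1344

1344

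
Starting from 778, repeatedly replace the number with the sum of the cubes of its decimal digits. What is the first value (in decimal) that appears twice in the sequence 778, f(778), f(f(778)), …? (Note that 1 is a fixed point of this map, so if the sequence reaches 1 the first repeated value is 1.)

1

778 → 7³ + 7³ + 8³ = 343 + 343 + 512 = 1198
1198 → 1³ + 1³ + 9³ + 8³ = 1 + 1 + 729 + 512 = 1243
1243 → 1³ + 2³ + 4³ + 3³ = 1 + 8 + 64 + 27 = 100
100 → 1³ + 0³ + 0³ = 1 + 0 + 0 = 1  — reached the fixed point 1.
1 → 1, so 1 is the first repeated value.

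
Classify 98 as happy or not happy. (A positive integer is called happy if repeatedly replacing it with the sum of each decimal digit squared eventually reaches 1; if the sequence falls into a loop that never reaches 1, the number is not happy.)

98 → 145
145 → 42
42 → 20
20 → 4
4 → 16
16 → 37
37 → 58
58 → 89
89 → 145  — 145 already seen; the sequence cycles without reaching 1.

not happy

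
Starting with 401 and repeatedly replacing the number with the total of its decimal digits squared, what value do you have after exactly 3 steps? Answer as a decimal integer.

401 → 4² + 0² + 1² = 16 + 0 + 1 = 17
17 → 1² + 7² = 1 + 49 = 50
50 → 5² + 0² = 25 + 0 = 25

25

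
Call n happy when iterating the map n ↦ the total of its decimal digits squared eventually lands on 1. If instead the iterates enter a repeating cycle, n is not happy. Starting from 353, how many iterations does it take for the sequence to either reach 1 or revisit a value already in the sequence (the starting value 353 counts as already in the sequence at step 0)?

353 → 3² + 5² + 3² = 9 + 25 + 9 = 43
43 → 4² + 3² = 16 + 9 = 25
25 → 2² + 5² = 4 + 25 = 29
29 → 2² + 9² = 4 + 81 = 85
85 → 8² + 5² = 64 + 25 = 89
89 → 8² + 9² = 64 + 81 = 145
145 → 1² + 4² + 5² = 1 + 16 + 25 = 42
42 → 4² + 2² = 16 + 4 = 20
20 → 2² + 0² = 4 + 0 = 4
4 → 4² = 16
16 → 1² + 6² = 1 + 36 = 37
37 → 3² + 7² = 9 + 49 = 58
58 → 5² + 8² = 25 + 64 = 89  — 89 repeats.
That took 13 steps.

13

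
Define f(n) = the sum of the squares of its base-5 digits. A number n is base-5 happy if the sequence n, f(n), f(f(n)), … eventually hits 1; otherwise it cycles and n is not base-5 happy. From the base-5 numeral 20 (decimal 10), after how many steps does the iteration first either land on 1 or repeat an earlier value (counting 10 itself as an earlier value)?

3

10 = (2,0)_5 → 2² + 0² = 4 + 0 = 4
4 = (4)_5 → 4² = 16
16 = (3,1)_5 → 3² + 1² = 9 + 1 = 10  — 10 repeats.
That took 3 steps.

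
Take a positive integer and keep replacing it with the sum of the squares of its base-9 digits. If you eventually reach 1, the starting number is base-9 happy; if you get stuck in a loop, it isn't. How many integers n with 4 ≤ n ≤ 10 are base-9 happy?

1

4: 4 → 16 → 50 → 50  — not base-9 happy
5: 5 → 25 → 53 → 89 → 65 → 53  — not base-9 happy
6: 6 → 36 → 16 → 50 → 50  — not base-9 happy
7: 7 → 49 → 41 → 41  — not base-9 happy
8: 8 → 64 → 50 → 50  — not base-9 happy
9: 9 → 1  — base-9 happy
10: 10 → 2 → 4 → 16 → 50 → 50  — not base-9 happy
base-9 happy: 9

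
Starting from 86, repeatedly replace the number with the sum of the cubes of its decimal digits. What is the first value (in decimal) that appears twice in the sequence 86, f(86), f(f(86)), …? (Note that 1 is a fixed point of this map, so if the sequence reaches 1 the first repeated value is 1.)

86 → 8³ + 6³ = 728
728 → 7³ + 2³ + 8³ = 863
863 → 8³ + 6³ + 3³ = 755
755 → 7³ + 5³ + 5³ = 593
593 → 5³ + 9³ + 3³ = 881
881 → 8³ + 8³ + 1³ = 1025
1025 → 1³ + 0³ + 2³ + 5³ = 134
134 → 1³ + 3³ + 4³ = 92
92 → 9³ + 2³ = 737
737 → 7³ + 3³ + 7³ = 713
713 → 7³ + 1³ + 3³ = 371
371 → 3³ + 7³ + 1³ = 371  — 371 already appeared earlier.

371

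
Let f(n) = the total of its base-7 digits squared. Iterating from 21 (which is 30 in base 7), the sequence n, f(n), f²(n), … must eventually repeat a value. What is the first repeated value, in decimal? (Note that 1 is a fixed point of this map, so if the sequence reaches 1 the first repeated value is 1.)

25

21 = (3,0)_7 → 3² + 0² = 9
9 = (1,2)_7 → 1² + 2² = 5
5 = (5)_7 → 5² = 25
25 = (3,4)_7 → 3² + 4² = 25  — 25 already appeared earlier.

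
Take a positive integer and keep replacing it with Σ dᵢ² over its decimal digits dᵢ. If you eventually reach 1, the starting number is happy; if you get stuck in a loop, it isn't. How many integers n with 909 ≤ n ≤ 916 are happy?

909: 909 → 162 → 41 → 17 → 50 → 25 → 29 → 85 → 89 → 145 → 42 → 20 → 4 → 16 → 37 → 58 → 89  (repeats 89)
910: 910 → 82 → 68 → 100 → 1  (reaches 1)
911: 911 → 83 → 73 → 58 → 89 → 145 → 42 → 20 → 4 → 16 → 37 → 58  (repeats 58)
912: 912 → 86 → 100 → 1  (reaches 1)
913: 913 → 91 → 82 → 68 → 100 → 1  (reaches 1)
914: 914 → 98 → 145 → 42 → 20 → 4 → 16 → 37 → 58 → 89 → 145  (repeats 145)
915: 915 → 107 → 50 → 25 → 29 → 85 → 89 → 145 → 42 → 20 → 4 → 16 → 37 → 58 → 89  (repeats 89)
916: 916 → 118 → 66 → 72 → 53 → 34 → 25 → 29 → 85 → 89 → 145 → 42 → 20 → 4 → 16 → 37 → 58 → 89  (repeats 89)
happy: 910, 912, 913

3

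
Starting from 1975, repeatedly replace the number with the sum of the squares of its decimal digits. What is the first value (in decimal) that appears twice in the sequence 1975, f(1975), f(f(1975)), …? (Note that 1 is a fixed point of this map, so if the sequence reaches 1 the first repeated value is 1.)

16

1975 → 1² + 9² + 7² + 5² = 1 + 81 + 49 + 25 = 156
156 → 1² + 5² + 6² = 1 + 25 + 36 = 62
62 → 6² + 2² = 36 + 4 = 40
40 → 4² + 0² = 16 + 0 = 16
16 → 1² + 6² = 1 + 36 = 37
37 → 3² + 7² = 9 + 49 = 58
58 → 5² + 8² = 25 + 64 = 89
89 → 8² + 9² = 64 + 81 = 145
145 → 1² + 4² + 5² = 1 + 16 + 25 = 42
42 → 4² + 2² = 16 + 4 = 20
20 → 2² + 0² = 4 + 0 = 4
4 → 4² = 16  — 16 already appeared earlier.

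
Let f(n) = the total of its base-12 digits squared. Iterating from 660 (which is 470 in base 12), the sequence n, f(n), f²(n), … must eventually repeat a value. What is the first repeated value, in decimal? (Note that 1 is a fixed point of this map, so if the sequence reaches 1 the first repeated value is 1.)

65

660 = (4,7,0)_12 → 65
65 = (5,5)_12 → 50
50 = (4,2)_12 → 20
20 = (1,8)_12 → 65  — 65 already appeared earlier.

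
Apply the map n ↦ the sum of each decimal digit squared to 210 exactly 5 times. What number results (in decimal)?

89

210 → 2² + 1² + 0² = 5
5 → 5² = 25
25 → 2² + 5² = 29
29 → 2² + 9² = 85
85 → 8² + 5² = 89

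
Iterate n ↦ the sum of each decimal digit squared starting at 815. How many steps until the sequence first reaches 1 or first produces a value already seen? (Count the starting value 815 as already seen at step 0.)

815 → 8² + 1² + 5² = 64 + 1 + 25 = 90
90 → 9² + 0² = 81 + 0 = 81
81 → 8² + 1² = 64 + 1 = 65
65 → 6² + 5² = 36 + 25 = 61
61 → 6² + 1² = 36 + 1 = 37
37 → 3² + 7² = 9 + 49 = 58
58 → 5² + 8² = 25 + 64 = 89
89 → 8² + 9² = 64 + 81 = 145
145 → 1² + 4² + 5² = 1 + 16 + 25 = 42
42 → 4² + 2² = 16 + 4 = 20
20 → 2² + 0² = 4 + 0 = 4
4 → 4² = 16
16 → 1² + 6² = 1 + 36 = 37  — 37 repeats.
That took 13 steps.

13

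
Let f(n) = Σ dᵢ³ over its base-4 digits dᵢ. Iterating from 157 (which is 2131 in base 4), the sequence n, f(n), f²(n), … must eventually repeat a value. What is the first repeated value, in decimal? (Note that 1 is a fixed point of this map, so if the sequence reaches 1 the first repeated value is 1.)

157 = (2,1,3,1)_4 → 37
37 = (2,1,1)_4 → 10
10 = (2,2)_4 → 16
16 = (1,0,0)_4 → 1  — reached the fixed point 1.
1 → 1, so 1 is the first repeated value.

1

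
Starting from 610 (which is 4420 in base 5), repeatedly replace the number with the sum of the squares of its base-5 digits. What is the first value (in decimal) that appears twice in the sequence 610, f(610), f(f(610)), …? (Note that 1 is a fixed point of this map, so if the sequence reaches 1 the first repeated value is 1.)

610 = (4,4,2,0)_5 → 4² + 4² + 2² + 0² = 36
36 = (1,2,1)_5 → 1² + 2² + 1² = 6
6 = (1,1)_5 → 1² + 1² = 2
2 = (2)_5 → 2² = 4
4 = (4)_5 → 4² = 16
16 = (3,1)_5 → 3² + 1² = 10
10 = (2,0)_5 → 2² + 0² = 4  — 4 already appeared earlier.

4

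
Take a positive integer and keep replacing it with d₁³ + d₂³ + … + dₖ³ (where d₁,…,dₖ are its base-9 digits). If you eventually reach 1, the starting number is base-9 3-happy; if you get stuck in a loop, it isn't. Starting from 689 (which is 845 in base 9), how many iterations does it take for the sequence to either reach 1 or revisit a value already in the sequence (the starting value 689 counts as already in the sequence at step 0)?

8

689 = (8,4,5)_9 → 8³ + 4³ + 5³ = 701
701 = (8,5,8)_9 → 8³ + 5³ + 8³ = 1149
1149 = (1,5,1,6)_9 → 1³ + 5³ + 1³ + 6³ = 343
343 = (4,2,1)_9 → 4³ + 2³ + 1³ = 73
73 = (8,1)_9 → 8³ + 1³ = 513
513 = (6,3,0)_9 → 6³ + 3³ + 0³ = 243
243 = (3,0,0)_9 → 3³ + 0³ + 0³ = 27
27 = (3,0)_9 → 3³ + 0³ = 27  — 27 repeats.
That took 8 steps.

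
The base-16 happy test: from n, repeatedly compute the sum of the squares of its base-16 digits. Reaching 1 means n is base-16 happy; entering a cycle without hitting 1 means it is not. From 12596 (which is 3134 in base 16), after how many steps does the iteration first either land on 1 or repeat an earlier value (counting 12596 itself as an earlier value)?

12596 = (3,1,3,4)_16 → 3² + 1² + 3² + 4² = 35
35 = (2,3)_16 → 2² + 3² = 13
13 = (13)_16 → 13² = 169
169 = (10,9)_16 → 10² + 9² = 181
181 = (11,5)_16 → 11² + 5² = 146
146 = (9,2)_16 → 9² + 2² = 85
85 = (5,5)_16 → 5² + 5² = 50
50 = (3,2)_16 → 3² + 2² = 13  — 13 repeats.
That took 8 steps.

8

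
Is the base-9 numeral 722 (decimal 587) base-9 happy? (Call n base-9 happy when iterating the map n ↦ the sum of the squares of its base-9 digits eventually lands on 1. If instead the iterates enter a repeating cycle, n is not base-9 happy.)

not base-9 happy

587 = (7,2,2)_9 → 7² + 2² + 2² = 57
57 = (6,3)_9 → 6² + 3² = 45
45 = (5,0)_9 → 5² + 0² = 25
25 = (2,7)_9 → 2² + 7² = 53
53 = (5,8)_9 → 5² + 8² = 89
89 = (1,0,8)_9 → 1² + 0² + 8² = 65
65 = (7,2)_9 → 7² + 2² = 53  — 53 already seen; the sequence cycles without reaching 1.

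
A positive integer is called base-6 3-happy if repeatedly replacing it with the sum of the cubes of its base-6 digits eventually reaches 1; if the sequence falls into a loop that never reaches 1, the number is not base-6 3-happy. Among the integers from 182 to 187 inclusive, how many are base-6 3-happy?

182: 182 → 133 → 92 → 43 → 3 → 27 → 91 → 36 → 1  (reaches 1)
183: 183 → 152 → 73 → 9 → 28 → 128 → 62 → 73  (repeats 73)
184: 184 → 189 → 153 → 92 → 43 → 3 → 27 → 91 → 36 → 1  (reaches 1)
185: 185 → 250 → 190 → 190  (repeats 190)
186: 186 → 126 → 54 → 28 → 128 → 62 → 73 → 9 → 28  (repeats 28)
187: 187 → 127 → 55 → 29 → 189 → 153 → 92 → 43 → 3 → 27 → 91 → 36 → 1  (reaches 1)
base-6 3-happy: 182, 184, 187

3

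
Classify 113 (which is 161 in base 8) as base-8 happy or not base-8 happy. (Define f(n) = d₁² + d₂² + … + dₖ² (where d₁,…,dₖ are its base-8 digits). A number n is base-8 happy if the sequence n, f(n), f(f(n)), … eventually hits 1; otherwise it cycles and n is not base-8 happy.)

not base-8 happy

113 = (1,6,1)_8 → 1² + 6² + 1² = 1 + 36 + 1 = 38
38 = (4,6)_8 → 4² + 6² = 16 + 36 = 52
52 = (6,4)_8 → 6² + 4² = 36 + 16 = 52  — 52 already seen; the sequence cycles without reaching 1.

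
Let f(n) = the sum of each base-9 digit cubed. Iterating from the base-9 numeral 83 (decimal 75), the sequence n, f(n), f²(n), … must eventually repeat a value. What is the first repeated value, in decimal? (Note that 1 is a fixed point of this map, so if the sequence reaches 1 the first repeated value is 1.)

75 = (8,3)_9 → 8³ + 3³ = 512 + 27 = 539
539 = (6,5,8)_9 → 6³ + 5³ + 8³ = 216 + 125 + 512 = 853
853 = (1,1,4,7)_9 → 1³ + 1³ + 4³ + 7³ = 1 + 1 + 64 + 343 = 409
409 = (5,0,4)_9 → 5³ + 0³ + 4³ = 125 + 0 + 64 = 189
189 = (2,3,0)_9 → 2³ + 3³ + 0³ = 8 + 27 + 0 = 35
35 = (3,8)_9 → 3³ + 8³ = 27 + 512 = 539  — 539 already appeared earlier.

539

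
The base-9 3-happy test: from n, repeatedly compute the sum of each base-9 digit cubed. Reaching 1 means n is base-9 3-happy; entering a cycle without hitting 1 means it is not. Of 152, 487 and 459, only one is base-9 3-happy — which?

459

152: 152 → 856 → 128 → 134 → 638 → 1198 → 470 → 476 → 980 → 540 → 432 → 152  — repeats 152 (not base-9 3-happy)
487: 487 → 217 → 225 → 351 → 91 → 3 → 27 → 27  — repeats 27 (not base-9 3-happy)
459: 459 → 341 → 577 → 345 → 99 → 9 → 1  — reaches 1 (base-9 3-happy)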